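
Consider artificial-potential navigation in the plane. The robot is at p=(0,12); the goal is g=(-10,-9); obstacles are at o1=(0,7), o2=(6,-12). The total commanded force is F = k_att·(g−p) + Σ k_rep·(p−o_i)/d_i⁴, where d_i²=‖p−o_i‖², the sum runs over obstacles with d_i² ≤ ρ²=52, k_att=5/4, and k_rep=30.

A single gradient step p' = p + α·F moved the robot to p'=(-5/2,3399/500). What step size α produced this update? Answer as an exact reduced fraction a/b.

α = 1/5

F_att = 5/4·(g−p) = 5/4·(-10,-21) = (-12.5000,-26.2500)
o1: d²=25 ≤ ρ²=52; F_rep = 30·(0,5)/25² = (0.0000,0.2400)
o2: d²=612 > ρ²=52 → inactive
F = F_att + ΣF_rep = (-12.5000,-26.0100)
Δp = p'−p = (-2.5000,-5.2020); α = Δx/Fx = (-5/2) / (-25/2) = 1/5
check: Δy/Fy = (-2601/500) / (-2601/100) = 1/5 ✓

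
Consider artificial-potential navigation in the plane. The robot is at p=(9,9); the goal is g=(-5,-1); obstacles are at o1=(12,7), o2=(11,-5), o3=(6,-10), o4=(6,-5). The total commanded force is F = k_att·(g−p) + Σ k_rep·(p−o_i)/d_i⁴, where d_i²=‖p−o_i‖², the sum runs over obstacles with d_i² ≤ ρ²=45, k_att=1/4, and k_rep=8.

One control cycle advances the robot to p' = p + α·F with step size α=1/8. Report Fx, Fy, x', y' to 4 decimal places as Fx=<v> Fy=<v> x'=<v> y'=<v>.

Fx=-3.6420 Fy=-2.4053 x'=8.5447 y'=8.6993

F_att = 1/4·(g−p) = 1/4·(-14,-10) = (-3.5000,-2.5000)
o1: d²=13 ≤ ρ²=45; F_rep = 8·(-3,2)/13² = (-0.1420,0.0947)
o2: d²=200 > ρ²=45 → inactive
o3: d²=370 > ρ²=45 → inactive
o4: d²=205 > ρ²=45 → inactive
F = F_att + ΣF_rep = (-3.6420,-2.4053)
p' = p + 1/8·F = (8.5447,8.6993)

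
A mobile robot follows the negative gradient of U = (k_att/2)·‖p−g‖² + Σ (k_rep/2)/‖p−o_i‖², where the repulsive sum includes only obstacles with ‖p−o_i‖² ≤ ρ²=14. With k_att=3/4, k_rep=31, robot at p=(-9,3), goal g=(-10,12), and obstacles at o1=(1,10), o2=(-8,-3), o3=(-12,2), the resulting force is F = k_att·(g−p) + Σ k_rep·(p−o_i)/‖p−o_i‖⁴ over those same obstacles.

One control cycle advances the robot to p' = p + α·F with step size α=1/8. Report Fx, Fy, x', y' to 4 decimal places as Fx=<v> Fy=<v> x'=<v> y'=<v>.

F_att = 3/4·(g−p) = 3/4·(-1,9) = (-0.7500,6.7500)
o1: d²=149 > ρ²=14 → inactive
o2: d²=37 > ρ²=14 → inactive
o3: d²=10 ≤ ρ²=14; F_rep = 31·(3,1)/10² = (0.9300,0.3100)
F = F_att + ΣF_rep = (0.1800,7.0600)
p' = p + 1/8·F = (-8.9775,3.8825)

Fx=0.1800 Fy=7.0600 x'=-8.9775 y'=3.8825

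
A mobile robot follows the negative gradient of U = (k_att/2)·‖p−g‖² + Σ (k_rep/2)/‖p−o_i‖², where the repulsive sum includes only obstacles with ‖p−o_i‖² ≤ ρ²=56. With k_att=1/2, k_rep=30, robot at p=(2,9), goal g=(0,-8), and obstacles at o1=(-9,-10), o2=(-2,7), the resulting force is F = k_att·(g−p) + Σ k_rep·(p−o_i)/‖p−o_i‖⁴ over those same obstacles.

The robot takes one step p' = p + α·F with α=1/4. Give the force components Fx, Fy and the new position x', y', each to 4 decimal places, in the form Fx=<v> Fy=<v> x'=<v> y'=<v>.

Fx=-0.7000 Fy=-8.3500 x'=1.8250 y'=6.9125

F_att = 1/2·(g−p) = 1/2·(-2,-17) = (-1.0000,-8.5000)
o1: d²=482 > ρ²=56 → inactive
o2: d²=20 ≤ ρ²=56; F_rep = 30·(4,2)/20² = (0.3000,0.1500)
F = F_att + ΣF_rep = (-0.7000,-8.3500)
p' = p + 1/4·F = (1.8250,6.9125)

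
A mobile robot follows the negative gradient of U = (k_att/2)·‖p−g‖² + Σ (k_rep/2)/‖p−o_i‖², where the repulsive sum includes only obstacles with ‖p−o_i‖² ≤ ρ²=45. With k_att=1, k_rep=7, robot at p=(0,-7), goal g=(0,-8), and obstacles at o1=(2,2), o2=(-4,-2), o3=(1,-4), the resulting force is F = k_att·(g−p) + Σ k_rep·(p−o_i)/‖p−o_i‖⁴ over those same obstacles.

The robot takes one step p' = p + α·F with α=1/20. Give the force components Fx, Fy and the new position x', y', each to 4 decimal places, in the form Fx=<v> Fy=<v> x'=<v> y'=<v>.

F_att = 1·(g−p) = 1·(0,-1) = (0.0000,-1.0000)
o1: d²=85 > ρ²=45 → inactive
o2: d²=41 ≤ ρ²=45; F_rep = 7·(4,-5)/41² = (0.0167,-0.0208)
o3: d²=10 ≤ ρ²=45; F_rep = 7·(-1,-3)/10² = (-0.0700,-0.2100)
F = F_att + ΣF_rep = (-0.0533,-1.2308)
p' = p + 1/20·F = (-0.0027,-7.0615)

Fx=-0.0533 Fy=-1.2308 x'=-0.0027 y'=-7.0615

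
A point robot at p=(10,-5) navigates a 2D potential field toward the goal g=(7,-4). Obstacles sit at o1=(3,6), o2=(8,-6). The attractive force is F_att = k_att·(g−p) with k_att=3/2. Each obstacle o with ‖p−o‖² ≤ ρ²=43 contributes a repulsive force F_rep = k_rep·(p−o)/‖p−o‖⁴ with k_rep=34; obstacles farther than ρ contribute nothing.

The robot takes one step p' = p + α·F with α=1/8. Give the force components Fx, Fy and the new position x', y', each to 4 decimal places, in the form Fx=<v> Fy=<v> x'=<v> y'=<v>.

Fx=-1.7800 Fy=2.8600 x'=9.7775 y'=-4.6425

F_att = 3/2·(g−p) = 3/2·(-3,1) = (-4.5000,1.5000)
o1: d²=170 > ρ²=43 → inactive
o2: d²=5 ≤ ρ²=43; F_rep = 34·(2,1)/5² = (2.7200,1.3600)
F = F_att + ΣF_rep = (-1.7800,2.8600)
p' = p + 1/8·F = (9.7775,-4.6425)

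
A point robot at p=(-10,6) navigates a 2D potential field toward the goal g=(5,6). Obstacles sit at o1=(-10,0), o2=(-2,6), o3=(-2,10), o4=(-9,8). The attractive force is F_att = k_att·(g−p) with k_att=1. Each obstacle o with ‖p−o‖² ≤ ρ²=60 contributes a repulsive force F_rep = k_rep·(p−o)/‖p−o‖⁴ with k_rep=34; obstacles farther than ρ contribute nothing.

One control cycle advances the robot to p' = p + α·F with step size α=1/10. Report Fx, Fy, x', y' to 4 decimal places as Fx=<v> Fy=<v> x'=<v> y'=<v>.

Fx=13.6400 Fy=-2.5626 x'=-8.6360 y'=5.7437

F_att = 1·(g−p) = 1·(15,0) = (15.0000,0.0000)
o1: d²=36 ≤ ρ²=60; F_rep = 34·(0,6)/36² = (0.0000,0.1574)
o2: d²=64 > ρ²=60 → inactive
o3: d²=80 > ρ²=60 → inactive
o4: d²=5 ≤ ρ²=60; F_rep = 34·(-1,-2)/5² = (-1.3600,-2.7200)
F = F_att + ΣF_rep = (13.6400,-2.5626)
p' = p + 1/10·F = (-8.6360,5.7437)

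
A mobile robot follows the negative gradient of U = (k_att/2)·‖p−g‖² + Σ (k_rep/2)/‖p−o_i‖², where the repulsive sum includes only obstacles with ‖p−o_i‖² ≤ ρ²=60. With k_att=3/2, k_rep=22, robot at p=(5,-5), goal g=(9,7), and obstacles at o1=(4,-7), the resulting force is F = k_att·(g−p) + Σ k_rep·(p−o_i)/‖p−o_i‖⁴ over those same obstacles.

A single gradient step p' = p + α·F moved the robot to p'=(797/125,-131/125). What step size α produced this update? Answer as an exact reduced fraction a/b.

α = 1/5

F_att = 3/2·(g−p) = 3/2·(4,12) = (6.0000,18.0000)
o1: d²=5 ≤ ρ²=60; F_rep = 22·(1,2)/5² = (0.8800,1.7600)
F = F_att + ΣF_rep = (6.8800,19.7600)
Δp = p'−p = (1.3760,3.9520); α = Δx/Fx = (172/125) / (172/25) = 1/5
check: Δy/Fy = (494/125) / (494/25) = 1/5 ✓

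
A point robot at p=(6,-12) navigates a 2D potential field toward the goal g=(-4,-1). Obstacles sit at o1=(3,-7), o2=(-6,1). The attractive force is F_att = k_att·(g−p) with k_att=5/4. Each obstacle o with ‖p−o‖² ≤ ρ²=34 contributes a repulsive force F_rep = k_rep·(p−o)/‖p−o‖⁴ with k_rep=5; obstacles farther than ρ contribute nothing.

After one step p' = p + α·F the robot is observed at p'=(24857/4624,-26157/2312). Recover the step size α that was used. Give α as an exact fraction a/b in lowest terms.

F_att = 5/4·(g−p) = 5/4·(-10,11) = (-12.5000,13.7500)
o1: d²=34 ≤ ρ²=34; F_rep = 5·(3,-5)/34² = (0.0130,-0.0216)
o2: d²=313 > ρ²=34 → inactive
F = F_att + ΣF_rep = (-12.4870,13.7284)
Δp = p'−p = (-0.6244,0.6864); α = Δx/Fx = (-2887/4624) / (-14435/1156) = 1/20
check: Δy/Fy = (1587/2312) / (7935/578) = 1/20 ✓

α = 1/20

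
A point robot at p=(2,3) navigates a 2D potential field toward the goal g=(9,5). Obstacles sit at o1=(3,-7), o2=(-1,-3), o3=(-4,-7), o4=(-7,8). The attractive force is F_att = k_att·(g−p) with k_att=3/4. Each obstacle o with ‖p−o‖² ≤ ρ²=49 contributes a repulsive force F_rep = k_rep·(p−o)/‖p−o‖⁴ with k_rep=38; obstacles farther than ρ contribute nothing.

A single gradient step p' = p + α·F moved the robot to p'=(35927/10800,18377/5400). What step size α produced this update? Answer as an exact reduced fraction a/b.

α = 1/4

F_att = 3/4·(g−p) = 3/4·(7,2) = (5.2500,1.5000)
o1: d²=101 > ρ²=49 → inactive
o2: d²=45 ≤ ρ²=49; F_rep = 38·(3,6)/45² = (0.0563,0.1126)
o3: d²=136 > ρ²=49 → inactive
o4: d²=106 > ρ²=49 → inactive
F = F_att + ΣF_rep = (5.3063,1.6126)
Δp = p'−p = (1.3266,0.4031); α = Δx/Fx = (14327/10800) / (14327/2700) = 1/4
check: Δy/Fy = (2177/5400) / (2177/1350) = 1/4 ✓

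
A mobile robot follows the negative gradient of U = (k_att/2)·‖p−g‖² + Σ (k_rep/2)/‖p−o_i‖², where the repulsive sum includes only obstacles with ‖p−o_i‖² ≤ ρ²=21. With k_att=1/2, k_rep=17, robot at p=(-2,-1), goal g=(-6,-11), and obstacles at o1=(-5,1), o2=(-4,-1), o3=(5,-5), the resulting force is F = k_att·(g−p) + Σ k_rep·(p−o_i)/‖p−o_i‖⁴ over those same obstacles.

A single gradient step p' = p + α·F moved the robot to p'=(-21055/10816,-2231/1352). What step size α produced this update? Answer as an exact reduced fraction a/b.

α = 1/8

F_att = 1/2·(g−p) = 1/2·(-4,-10) = (-2.0000,-5.0000)
o1: d²=13 ≤ ρ²=21; F_rep = 17·(3,-2)/13² = (0.3018,-0.2012)
o2: d²=4 ≤ ρ²=21; F_rep = 17·(2,0)/4² = (2.1250,0.0000)
o3: d²=65 > ρ²=21 → inactive
F = F_att + ΣF_rep = (0.4268,-5.2012)
Δp = p'−p = (0.0533,-0.6501); α = Δx/Fx = (577/10816) / (577/1352) = 1/8
check: Δy/Fy = (-879/1352) / (-879/169) = 1/8 ✓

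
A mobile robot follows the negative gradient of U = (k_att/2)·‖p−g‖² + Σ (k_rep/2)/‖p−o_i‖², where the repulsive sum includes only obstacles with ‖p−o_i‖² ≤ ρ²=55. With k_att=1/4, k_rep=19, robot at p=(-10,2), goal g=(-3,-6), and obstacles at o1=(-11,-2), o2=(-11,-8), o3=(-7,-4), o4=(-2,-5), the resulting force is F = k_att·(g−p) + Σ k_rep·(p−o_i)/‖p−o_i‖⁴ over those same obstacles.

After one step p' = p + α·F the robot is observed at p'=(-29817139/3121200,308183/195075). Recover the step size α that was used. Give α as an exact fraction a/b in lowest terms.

α = 1/4

F_att = 1/4·(g−p) = 1/4·(7,-8) = (1.7500,-2.0000)
o1: d²=17 ≤ ρ²=55; F_rep = 19·(1,4)/17² = (0.0657,0.2630)
o2: d²=101 > ρ²=55 → inactive
o3: d²=45 ≤ ρ²=55; F_rep = 19·(-3,6)/45² = (-0.0281,0.0563)
o4: d²=113 > ρ²=55 → inactive
F = F_att + ΣF_rep = (1.7876,-1.6807)
Δp = p'−p = (0.4469,-0.4202); α = Δx/Fx = (1394861/3121200) / (1394861/780300) = 1/4
check: Δy/Fy = (-81967/195075) / (-327868/195075) = 1/4 ✓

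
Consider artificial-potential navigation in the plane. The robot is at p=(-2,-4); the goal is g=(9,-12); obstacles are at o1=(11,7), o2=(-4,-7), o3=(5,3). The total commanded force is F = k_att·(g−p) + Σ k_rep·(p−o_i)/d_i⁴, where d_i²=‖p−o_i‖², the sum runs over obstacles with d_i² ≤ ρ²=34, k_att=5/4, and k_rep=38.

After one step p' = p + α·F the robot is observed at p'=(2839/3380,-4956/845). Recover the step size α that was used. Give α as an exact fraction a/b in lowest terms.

F_att = 5/4·(g−p) = 5/4·(11,-8) = (13.7500,-10.0000)
o1: d²=290 > ρ²=34 → inactive
o2: d²=13 ≤ ρ²=34; F_rep = 38·(2,3)/13² = (0.4497,0.6746)
o3: d²=98 > ρ²=34 → inactive
F = F_att + ΣF_rep = (14.1997,-9.3254)
Δp = p'−p = (2.8399,-1.8651); α = Δx/Fx = (9599/3380) / (9599/676) = 1/5
check: Δy/Fy = (-1576/845) / (-1576/169) = 1/5 ✓

α = 1/5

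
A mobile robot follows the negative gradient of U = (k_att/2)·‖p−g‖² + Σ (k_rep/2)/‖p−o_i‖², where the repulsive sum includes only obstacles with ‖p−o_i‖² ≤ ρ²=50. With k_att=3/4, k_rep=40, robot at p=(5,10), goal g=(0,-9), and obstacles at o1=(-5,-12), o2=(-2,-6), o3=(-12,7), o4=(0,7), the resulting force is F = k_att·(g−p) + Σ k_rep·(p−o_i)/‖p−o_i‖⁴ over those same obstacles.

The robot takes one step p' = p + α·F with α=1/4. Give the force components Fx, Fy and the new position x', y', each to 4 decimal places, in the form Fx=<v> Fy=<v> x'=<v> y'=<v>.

Fx=-3.5770 Fy=-14.1462 x'=4.1058 y'=6.4635

F_att = 3/4·(g−p) = 3/4·(-5,-19) = (-3.7500,-14.2500)
o1: d²=584 > ρ²=50 → inactive
o2: d²=305 > ρ²=50 → inactive
o3: d²=298 > ρ²=50 → inactive
o4: d²=34 ≤ ρ²=50; F_rep = 40·(5,3)/34² = (0.1730,0.1038)
F = F_att + ΣF_rep = (-3.5770,-14.1462)
p' = p + 1/4·F = (4.1058,6.4635)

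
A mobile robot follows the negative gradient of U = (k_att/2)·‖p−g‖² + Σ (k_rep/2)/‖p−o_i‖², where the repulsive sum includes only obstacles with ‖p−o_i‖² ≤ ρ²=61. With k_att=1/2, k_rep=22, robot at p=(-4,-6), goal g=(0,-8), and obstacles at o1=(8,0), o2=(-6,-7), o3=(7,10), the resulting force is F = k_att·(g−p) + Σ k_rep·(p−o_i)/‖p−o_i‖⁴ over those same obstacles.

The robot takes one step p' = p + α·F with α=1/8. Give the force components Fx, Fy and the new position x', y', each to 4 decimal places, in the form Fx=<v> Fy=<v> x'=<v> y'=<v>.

Fx=3.7600 Fy=-0.1200 x'=-3.5300 y'=-6.0150

F_att = 1/2·(g−p) = 1/2·(4,-2) = (2.0000,-1.0000)
o1: d²=180 > ρ²=61 → inactive
o2: d²=5 ≤ ρ²=61; F_rep = 22·(2,1)/5² = (1.7600,0.8800)
o3: d²=377 > ρ²=61 → inactive
F = F_att + ΣF_rep = (3.7600,-0.1200)
p' = p + 1/8·F = (-3.5300,-6.0150)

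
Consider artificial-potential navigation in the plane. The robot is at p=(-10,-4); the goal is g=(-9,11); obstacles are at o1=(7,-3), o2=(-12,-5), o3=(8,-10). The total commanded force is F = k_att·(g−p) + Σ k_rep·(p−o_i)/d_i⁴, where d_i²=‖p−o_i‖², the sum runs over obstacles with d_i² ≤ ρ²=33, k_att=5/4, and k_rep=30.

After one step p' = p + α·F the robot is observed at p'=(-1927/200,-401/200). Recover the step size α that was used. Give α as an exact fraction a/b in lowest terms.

α = 1/10

F_att = 5/4·(g−p) = 5/4·(1,15) = (1.2500,18.7500)
o1: d²=290 > ρ²=33 → inactive
o2: d²=5 ≤ ρ²=33; F_rep = 30·(2,1)/5² = (2.4000,1.2000)
o3: d²=360 > ρ²=33 → inactive
F = F_att + ΣF_rep = (3.6500,19.9500)
Δp = p'−p = (0.3650,1.9950); α = Δx/Fx = (73/200) / (73/20) = 1/10
check: Δy/Fy = (399/200) / (399/20) = 1/10 ✓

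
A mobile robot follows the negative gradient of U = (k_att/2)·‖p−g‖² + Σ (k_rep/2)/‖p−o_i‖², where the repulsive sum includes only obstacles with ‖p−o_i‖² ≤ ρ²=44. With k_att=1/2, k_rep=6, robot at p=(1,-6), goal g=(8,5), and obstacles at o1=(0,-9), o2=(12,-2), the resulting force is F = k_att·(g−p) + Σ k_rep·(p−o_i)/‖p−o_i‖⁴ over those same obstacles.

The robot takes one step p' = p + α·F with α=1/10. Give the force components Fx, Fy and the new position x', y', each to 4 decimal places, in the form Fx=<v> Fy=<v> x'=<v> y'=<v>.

F_att = 1/2·(g−p) = 1/2·(7,11) = (3.5000,5.5000)
o1: d²=10 ≤ ρ²=44; F_rep = 6·(1,3)/10² = (0.0600,0.1800)
o2: d²=137 > ρ²=44 → inactive
F = F_att + ΣF_rep = (3.5600,5.6800)
p' = p + 1/10·F = (1.3560,-5.4320)

Fx=3.5600 Fy=5.6800 x'=1.3560 y'=-5.4320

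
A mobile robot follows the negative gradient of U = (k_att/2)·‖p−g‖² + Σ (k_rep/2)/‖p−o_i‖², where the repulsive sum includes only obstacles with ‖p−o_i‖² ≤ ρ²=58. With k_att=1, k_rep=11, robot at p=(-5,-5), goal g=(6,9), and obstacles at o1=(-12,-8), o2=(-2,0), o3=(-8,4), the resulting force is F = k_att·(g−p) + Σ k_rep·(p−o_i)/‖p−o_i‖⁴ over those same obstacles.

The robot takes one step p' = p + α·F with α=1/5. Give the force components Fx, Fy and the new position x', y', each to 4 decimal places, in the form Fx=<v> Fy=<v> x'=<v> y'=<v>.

Fx=10.9943 Fy=13.9622 x'=-2.8011 y'=-2.2076

F_att = 1·(g−p) = 1·(11,14) = (11.0000,14.0000)
o1: d²=58 ≤ ρ²=58; F_rep = 11·(7,3)/58² = (0.0229,0.0098)
o2: d²=34 ≤ ρ²=58; F_rep = 11·(-3,-5)/34² = (-0.0285,-0.0476)
o3: d²=90 > ρ²=58 → inactive
F = F_att + ΣF_rep = (10.9943,13.9622)
p' = p + 1/5·F = (-2.8011,-2.2076)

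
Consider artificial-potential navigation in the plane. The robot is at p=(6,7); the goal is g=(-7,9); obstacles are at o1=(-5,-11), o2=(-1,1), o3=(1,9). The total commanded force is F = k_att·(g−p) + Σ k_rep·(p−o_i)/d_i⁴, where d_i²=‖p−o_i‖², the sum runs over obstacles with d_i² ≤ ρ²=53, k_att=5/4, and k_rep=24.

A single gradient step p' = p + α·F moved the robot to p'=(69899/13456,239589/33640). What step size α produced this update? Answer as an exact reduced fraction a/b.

F_att = 5/4·(g−p) = 5/4·(-13,2) = (-16.2500,2.5000)
o1: d²=445 > ρ²=53 → inactive
o2: d²=85 > ρ²=53 → inactive
o3: d²=29 ≤ ρ²=53; F_rep = 24·(5,-2)/29² = (0.1427,-0.0571)
F = F_att + ΣF_rep = (-16.1073,2.4429)
Δp = p'−p = (-0.8054,0.1221); α = Δx/Fx = (-10837/13456) / (-54185/3364) = 1/20
check: Δy/Fy = (4109/33640) / (4109/1682) = 1/20 ✓

α = 1/20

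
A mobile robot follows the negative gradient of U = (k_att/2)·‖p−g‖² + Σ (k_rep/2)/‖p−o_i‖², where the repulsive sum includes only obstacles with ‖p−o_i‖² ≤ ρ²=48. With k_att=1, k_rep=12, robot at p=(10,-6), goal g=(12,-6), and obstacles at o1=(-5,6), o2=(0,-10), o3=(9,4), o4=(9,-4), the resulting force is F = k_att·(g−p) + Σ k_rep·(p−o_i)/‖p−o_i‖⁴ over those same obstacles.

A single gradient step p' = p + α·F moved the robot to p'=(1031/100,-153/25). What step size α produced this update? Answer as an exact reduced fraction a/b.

α = 1/8

F_att = 1·(g−p) = 1·(2,0) = (2.0000,0.0000)
o1: d²=369 > ρ²=48 → inactive
o2: d²=116 > ρ²=48 → inactive
o3: d²=101 > ρ²=48 → inactive
o4: d²=5 ≤ ρ²=48; F_rep = 12·(1,-2)/5² = (0.4800,-0.9600)
F = F_att + ΣF_rep = (2.4800,-0.9600)
Δp = p'−p = (0.3100,-0.1200); α = Δx/Fx = (31/100) / (62/25) = 1/8
check: Δy/Fy = (-3/25) / (-24/25) = 1/8 ✓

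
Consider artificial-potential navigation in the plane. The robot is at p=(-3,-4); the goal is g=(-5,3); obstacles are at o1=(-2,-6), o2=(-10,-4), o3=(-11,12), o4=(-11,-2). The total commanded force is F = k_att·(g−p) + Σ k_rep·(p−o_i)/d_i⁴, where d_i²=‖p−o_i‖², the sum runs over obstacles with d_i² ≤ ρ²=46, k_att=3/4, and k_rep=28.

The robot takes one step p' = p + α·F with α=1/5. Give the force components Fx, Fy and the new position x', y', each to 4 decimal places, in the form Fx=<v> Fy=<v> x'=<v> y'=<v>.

F_att = 3/4·(g−p) = 3/4·(-2,7) = (-1.5000,5.2500)
o1: d²=5 ≤ ρ²=46; F_rep = 28·(-1,2)/5² = (-1.1200,2.2400)
o2: d²=49 > ρ²=46 → inactive
o3: d²=320 > ρ²=46 → inactive
o4: d²=68 > ρ²=46 → inactive
F = F_att + ΣF_rep = (-2.6200,7.4900)
p' = p + 1/5·F = (-3.5240,-2.5020)

Fx=-2.6200 Fy=7.4900 x'=-3.5240 y'=-2.5020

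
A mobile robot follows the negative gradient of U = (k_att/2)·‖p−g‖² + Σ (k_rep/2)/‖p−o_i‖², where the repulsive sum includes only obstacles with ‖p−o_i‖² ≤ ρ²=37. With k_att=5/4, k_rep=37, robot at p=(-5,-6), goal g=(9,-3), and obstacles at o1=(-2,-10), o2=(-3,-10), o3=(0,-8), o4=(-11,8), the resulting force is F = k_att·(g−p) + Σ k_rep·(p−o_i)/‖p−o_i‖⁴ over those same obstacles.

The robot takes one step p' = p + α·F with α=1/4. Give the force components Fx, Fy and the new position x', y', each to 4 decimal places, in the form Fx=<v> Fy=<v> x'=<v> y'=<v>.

F_att = 5/4·(g−p) = 5/4·(14,3) = (17.5000,3.7500)
o1: d²=25 ≤ ρ²=37; F_rep = 37·(-3,4)/25² = (-0.1776,0.2368)
o2: d²=20 ≤ ρ²=37; F_rep = 37·(-2,4)/20² = (-0.1850,0.3700)
o3: d²=29 ≤ ρ²=37; F_rep = 37·(-5,2)/29² = (-0.2200,0.0880)
o4: d²=232 > ρ²=37 → inactive
F = F_att + ΣF_rep = (16.9174,4.4448)
p' = p + 1/4·F = (-0.7706,-4.8888)

Fx=16.9174 Fy=4.4448 x'=-0.7706 y'=-4.8888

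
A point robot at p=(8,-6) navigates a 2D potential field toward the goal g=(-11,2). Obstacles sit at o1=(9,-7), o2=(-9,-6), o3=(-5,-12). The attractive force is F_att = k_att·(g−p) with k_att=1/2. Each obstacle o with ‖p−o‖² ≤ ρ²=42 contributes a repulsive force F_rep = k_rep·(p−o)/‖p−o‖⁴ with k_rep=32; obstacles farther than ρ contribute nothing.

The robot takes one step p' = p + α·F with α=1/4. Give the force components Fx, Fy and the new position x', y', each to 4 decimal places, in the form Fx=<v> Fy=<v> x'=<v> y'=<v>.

Fx=-17.5000 Fy=12.0000 x'=3.6250 y'=-3.0000

F_att = 1/2·(g−p) = 1/2·(-19,8) = (-9.5000,4.0000)
o1: d²=2 ≤ ρ²=42; F_rep = 32·(-1,1)/2² = (-8.0000,8.0000)
o2: d²=289 > ρ²=42 → inactive
o3: d²=205 > ρ²=42 → inactive
F = F_att + ΣF_rep = (-17.5000,12.0000)
p' = p + 1/4·F = (3.6250,-3.0000)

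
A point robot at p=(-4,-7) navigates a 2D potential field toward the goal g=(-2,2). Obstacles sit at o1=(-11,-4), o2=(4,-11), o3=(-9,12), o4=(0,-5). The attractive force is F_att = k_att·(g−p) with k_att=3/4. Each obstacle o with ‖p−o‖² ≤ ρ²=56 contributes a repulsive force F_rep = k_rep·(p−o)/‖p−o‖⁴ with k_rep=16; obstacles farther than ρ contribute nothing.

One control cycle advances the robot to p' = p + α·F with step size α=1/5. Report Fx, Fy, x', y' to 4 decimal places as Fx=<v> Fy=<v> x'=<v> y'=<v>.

Fx=1.3400 Fy=6.6700 x'=-3.7320 y'=-5.6660

F_att = 3/4·(g−p) = 3/4·(2,9) = (1.5000,6.7500)
o1: d²=58 > ρ²=56 → inactive
o2: d²=80 > ρ²=56 → inactive
o3: d²=386 > ρ²=56 → inactive
o4: d²=20 ≤ ρ²=56; F_rep = 16·(-4,-2)/20² = (-0.1600,-0.0800)
F = F_att + ΣF_rep = (1.3400,6.6700)
p' = p + 1/5·F = (-3.7320,-5.6660)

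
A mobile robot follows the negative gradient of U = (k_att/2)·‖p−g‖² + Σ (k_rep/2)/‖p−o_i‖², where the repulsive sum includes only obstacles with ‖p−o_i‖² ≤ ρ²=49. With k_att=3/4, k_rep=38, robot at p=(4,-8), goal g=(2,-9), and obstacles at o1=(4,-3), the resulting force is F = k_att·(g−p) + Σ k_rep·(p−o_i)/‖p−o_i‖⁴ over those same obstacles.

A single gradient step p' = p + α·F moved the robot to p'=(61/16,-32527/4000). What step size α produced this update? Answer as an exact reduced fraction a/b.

α = 1/8

F_att = 3/4·(g−p) = 3/4·(-2,-1) = (-1.5000,-0.7500)
o1: d²=25 ≤ ρ²=49; F_rep = 38·(0,-5)/25² = (0.0000,-0.3040)
F = F_att + ΣF_rep = (-1.5000,-1.0540)
Δp = p'−p = (-0.1875,-0.1318); α = Δx/Fx = (-3/16) / (-3/2) = 1/8
check: Δy/Fy = (-527/4000) / (-527/500) = 1/8 ✓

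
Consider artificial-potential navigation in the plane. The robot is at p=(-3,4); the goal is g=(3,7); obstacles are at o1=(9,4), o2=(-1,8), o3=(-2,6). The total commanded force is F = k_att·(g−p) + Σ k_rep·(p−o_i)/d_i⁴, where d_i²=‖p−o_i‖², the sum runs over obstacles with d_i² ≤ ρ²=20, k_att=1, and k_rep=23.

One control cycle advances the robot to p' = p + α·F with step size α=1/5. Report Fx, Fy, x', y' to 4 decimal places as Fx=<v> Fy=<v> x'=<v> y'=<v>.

Fx=4.9650 Fy=0.9300 x'=-2.0070 y'=4.1860

F_att = 1·(g−p) = 1·(6,3) = (6.0000,3.0000)
o1: d²=144 > ρ²=20 → inactive
o2: d²=20 ≤ ρ²=20; F_rep = 23·(-2,-4)/20² = (-0.1150,-0.2300)
o3: d²=5 ≤ ρ²=20; F_rep = 23·(-1,-2)/5² = (-0.9200,-1.8400)
F = F_att + ΣF_rep = (4.9650,0.9300)
p' = p + 1/5·F = (-2.0070,4.1860)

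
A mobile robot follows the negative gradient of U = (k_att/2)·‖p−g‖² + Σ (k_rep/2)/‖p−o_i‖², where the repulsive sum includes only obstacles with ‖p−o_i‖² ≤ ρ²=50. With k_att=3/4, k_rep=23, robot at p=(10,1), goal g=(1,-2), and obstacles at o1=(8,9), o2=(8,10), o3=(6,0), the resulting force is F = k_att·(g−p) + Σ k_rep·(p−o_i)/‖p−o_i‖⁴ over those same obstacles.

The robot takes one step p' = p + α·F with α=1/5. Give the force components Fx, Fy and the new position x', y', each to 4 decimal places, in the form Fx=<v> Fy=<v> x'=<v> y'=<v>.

F_att = 3/4·(g−p) = 3/4·(-9,-3) = (-6.7500,-2.2500)
o1: d²=68 > ρ²=50 → inactive
o2: d²=85 > ρ²=50 → inactive
o3: d²=17 ≤ ρ²=50; F_rep = 23·(4,1)/17² = (0.3183,0.0796)
F = F_att + ΣF_rep = (-6.4317,-2.1704)
p' = p + 1/5·F = (8.7137,0.5659)

Fx=-6.4317 Fy=-2.1704 x'=8.7137 y'=0.5659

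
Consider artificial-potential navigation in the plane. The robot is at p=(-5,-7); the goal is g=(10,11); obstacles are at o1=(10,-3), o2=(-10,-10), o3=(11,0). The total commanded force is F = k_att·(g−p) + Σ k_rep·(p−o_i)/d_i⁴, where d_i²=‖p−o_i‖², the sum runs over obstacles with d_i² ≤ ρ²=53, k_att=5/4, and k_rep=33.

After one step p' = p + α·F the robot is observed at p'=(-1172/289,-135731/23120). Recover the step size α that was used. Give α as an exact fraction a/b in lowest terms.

F_att = 5/4·(g−p) = 5/4·(15,18) = (18.7500,22.5000)
o1: d²=241 > ρ²=53 → inactive
o2: d²=34 ≤ ρ²=53; F_rep = 33·(5,3)/34² = (0.1427,0.0856)
o3: d²=305 > ρ²=53 → inactive
F = F_att + ΣF_rep = (18.8927,22.5856)
Δp = p'−p = (0.9446,1.1293); α = Δx/Fx = (273/289) / (5460/289) = 1/20
check: Δy/Fy = (26109/23120) / (26109/1156) = 1/20 ✓

α = 1/20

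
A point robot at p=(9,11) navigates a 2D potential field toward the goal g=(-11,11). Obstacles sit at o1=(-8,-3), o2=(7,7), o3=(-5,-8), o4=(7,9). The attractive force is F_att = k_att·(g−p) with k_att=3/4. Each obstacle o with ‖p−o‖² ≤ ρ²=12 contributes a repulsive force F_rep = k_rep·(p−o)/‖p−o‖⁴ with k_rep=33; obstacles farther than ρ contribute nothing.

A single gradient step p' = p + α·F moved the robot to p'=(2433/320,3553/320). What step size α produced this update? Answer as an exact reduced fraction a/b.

F_att = 3/4·(g−p) = 3/4·(-20,0) = (-15.0000,0.0000)
o1: d²=485 > ρ²=12 → inactive
o2: d²=20 > ρ²=12 → inactive
o3: d²=557 > ρ²=12 → inactive
o4: d²=8 ≤ ρ²=12; F_rep = 33·(2,2)/8² = (1.0312,1.0312)
F = F_att + ΣF_rep = (-13.9688,1.0312)
Δp = p'−p = (-1.3969,0.1031); α = Δx/Fx = (-447/320) / (-447/32) = 1/10
check: Δy/Fy = (33/320) / (33/32) = 1/10 ✓

α = 1/10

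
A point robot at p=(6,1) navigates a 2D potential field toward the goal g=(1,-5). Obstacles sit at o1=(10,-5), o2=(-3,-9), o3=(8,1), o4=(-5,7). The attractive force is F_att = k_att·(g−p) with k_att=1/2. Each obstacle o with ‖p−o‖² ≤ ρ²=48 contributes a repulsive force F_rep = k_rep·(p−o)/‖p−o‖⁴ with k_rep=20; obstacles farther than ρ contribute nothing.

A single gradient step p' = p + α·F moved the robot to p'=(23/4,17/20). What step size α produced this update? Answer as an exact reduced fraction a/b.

α = 1/20

F_att = 1/2·(g−p) = 1/2·(-5,-6) = (-2.5000,-3.0000)
o1: d²=52 > ρ²=48 → inactive
o2: d²=181 > ρ²=48 → inactive
o3: d²=4 ≤ ρ²=48; F_rep = 20·(-2,0)/4² = (-2.5000,0.0000)
o4: d²=157 > ρ²=48 → inactive
F = F_att + ΣF_rep = (-5.0000,-3.0000)
Δp = p'−p = (-0.2500,-0.1500); α = Δx/Fx = (-1/4) / (-5) = 1/20
check: Δy/Fy = (-3/20) / (-3) = 1/20 ✓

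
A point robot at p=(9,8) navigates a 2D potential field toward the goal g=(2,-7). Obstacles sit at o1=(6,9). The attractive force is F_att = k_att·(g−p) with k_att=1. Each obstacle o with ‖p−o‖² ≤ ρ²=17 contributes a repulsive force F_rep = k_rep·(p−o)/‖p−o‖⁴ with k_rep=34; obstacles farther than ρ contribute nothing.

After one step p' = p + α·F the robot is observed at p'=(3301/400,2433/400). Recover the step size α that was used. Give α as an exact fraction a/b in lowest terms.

α = 1/8

F_att = 1·(g−p) = 1·(-7,-15) = (-7.0000,-15.0000)
o1: d²=10 ≤ ρ²=17; F_rep = 34·(3,-1)/10² = (1.0200,-0.3400)
F = F_att + ΣF_rep = (-5.9800,-15.3400)
Δp = p'−p = (-0.7475,-1.9175); α = Δx/Fx = (-299/400) / (-299/50) = 1/8
check: Δy/Fy = (-767/400) / (-767/50) = 1/8 ✓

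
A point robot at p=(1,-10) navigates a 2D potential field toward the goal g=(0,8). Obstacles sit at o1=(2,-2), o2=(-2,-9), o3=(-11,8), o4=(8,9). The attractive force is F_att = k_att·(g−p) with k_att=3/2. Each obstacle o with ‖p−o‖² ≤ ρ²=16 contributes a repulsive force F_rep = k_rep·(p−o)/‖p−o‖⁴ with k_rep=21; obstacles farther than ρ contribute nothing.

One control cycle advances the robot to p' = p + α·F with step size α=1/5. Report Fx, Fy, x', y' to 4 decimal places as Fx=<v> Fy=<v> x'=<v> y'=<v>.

Fx=-0.8700 Fy=26.7900 x'=0.8260 y'=-4.6420

F_att = 3/2·(g−p) = 3/2·(-1,18) = (-1.5000,27.0000)
o1: d²=65 > ρ²=16 → inactive
o2: d²=10 ≤ ρ²=16; F_rep = 21·(3,-1)/10² = (0.6300,-0.2100)
o3: d²=468 > ρ²=16 → inactive
o4: d²=410 > ρ²=16 → inactive
F = F_att + ΣF_rep = (-0.8700,26.7900)
p' = p + 1/5·F = (0.8260,-4.6420)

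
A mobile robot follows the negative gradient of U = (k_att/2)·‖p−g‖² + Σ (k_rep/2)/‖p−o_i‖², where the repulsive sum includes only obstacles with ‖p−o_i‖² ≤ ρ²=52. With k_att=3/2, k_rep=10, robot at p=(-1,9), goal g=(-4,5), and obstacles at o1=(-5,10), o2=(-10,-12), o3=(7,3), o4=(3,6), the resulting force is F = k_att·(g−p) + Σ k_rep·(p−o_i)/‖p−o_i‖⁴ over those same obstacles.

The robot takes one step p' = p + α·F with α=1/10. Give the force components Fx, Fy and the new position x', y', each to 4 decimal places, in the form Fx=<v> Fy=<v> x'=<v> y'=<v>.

F_att = 3/2·(g−p) = 3/2·(-3,-4) = (-4.5000,-6.0000)
o1: d²=17 ≤ ρ²=52; F_rep = 10·(4,-1)/17² = (0.1384,-0.0346)
o2: d²=522 > ρ²=52 → inactive
o3: d²=100 > ρ²=52 → inactive
o4: d²=25 ≤ ρ²=52; F_rep = 10·(-4,3)/25² = (-0.0640,0.0480)
F = F_att + ΣF_rep = (-4.4256,-5.9866)
p' = p + 1/10·F = (-1.4426,8.4013)

Fx=-4.4256 Fy=-5.9866 x'=-1.4426 y'=8.4013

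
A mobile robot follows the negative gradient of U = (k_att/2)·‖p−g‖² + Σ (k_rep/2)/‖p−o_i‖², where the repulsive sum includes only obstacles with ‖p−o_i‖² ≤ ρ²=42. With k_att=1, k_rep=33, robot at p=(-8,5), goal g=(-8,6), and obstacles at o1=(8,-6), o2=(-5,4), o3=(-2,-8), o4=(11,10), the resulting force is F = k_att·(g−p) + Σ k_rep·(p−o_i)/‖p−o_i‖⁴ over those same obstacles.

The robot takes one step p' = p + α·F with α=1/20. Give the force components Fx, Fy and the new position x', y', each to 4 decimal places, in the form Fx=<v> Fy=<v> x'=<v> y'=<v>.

Fx=-0.9900 Fy=1.3300 x'=-8.0495 y'=5.0665

F_att = 1·(g−p) = 1·(0,1) = (0.0000,1.0000)
o1: d²=377 > ρ²=42 → inactive
o2: d²=10 ≤ ρ²=42; F_rep = 33·(-3,1)/10² = (-0.9900,0.3300)
o3: d²=205 > ρ²=42 → inactive
o4: d²=386 > ρ²=42 → inactive
F = F_att + ΣF_rep = (-0.9900,1.3300)
p' = p + 1/20·F = (-8.0495,5.0665)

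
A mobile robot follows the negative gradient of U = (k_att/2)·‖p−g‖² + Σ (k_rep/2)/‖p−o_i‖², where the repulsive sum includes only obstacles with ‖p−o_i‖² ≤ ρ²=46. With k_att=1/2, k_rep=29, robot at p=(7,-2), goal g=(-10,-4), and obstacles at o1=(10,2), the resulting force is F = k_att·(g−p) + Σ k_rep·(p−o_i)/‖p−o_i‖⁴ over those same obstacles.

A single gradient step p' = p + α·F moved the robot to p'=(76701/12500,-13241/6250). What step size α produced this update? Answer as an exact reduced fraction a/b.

F_att = 1/2·(g−p) = 1/2·(-17,-2) = (-8.5000,-1.0000)
o1: d²=25 ≤ ρ²=46; F_rep = 29·(-3,-4)/25² = (-0.1392,-0.1856)
F = F_att + ΣF_rep = (-8.6392,-1.1856)
Δp = p'−p = (-0.8639,-0.1186); α = Δx/Fx = (-10799/12500) / (-10799/1250) = 1/10
check: Δy/Fy = (-741/6250) / (-741/625) = 1/10 ✓

α = 1/10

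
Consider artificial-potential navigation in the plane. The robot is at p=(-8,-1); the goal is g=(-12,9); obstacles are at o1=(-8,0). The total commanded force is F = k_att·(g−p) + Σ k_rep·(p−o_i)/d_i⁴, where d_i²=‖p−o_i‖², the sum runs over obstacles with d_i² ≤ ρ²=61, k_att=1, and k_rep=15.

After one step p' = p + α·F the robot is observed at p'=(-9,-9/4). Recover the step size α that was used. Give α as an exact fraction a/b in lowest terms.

α = 1/4

F_att = 1·(g−p) = 1·(-4,10) = (-4.0000,10.0000)
o1: d²=1 ≤ ρ²=61; F_rep = 15·(0,-1)/1² = (0.0000,-15.0000)
F = F_att + ΣF_rep = (-4.0000,-5.0000)
Δp = p'−p = (-1.0000,-1.2500); α = Δx/Fx = (-1) / (-4) = 1/4
check: Δy/Fy = (-5/4) / (-5) = 1/4 ✓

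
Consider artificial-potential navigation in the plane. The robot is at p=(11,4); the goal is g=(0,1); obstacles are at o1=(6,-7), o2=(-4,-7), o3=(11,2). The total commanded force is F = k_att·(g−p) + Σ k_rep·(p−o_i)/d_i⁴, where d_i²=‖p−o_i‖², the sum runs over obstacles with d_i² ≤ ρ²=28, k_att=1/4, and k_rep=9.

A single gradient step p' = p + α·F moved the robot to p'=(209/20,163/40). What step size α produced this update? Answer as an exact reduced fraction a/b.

F_att = 1/4·(g−p) = 1/4·(-11,-3) = (-2.7500,-0.7500)
o1: d²=146 > ρ²=28 → inactive
o2: d²=346 > ρ²=28 → inactive
o3: d²=4 ≤ ρ²=28; F_rep = 9·(0,2)/4² = (0.0000,1.1250)
F = F_att + ΣF_rep = (-2.7500,0.3750)
Δp = p'−p = (-0.5500,0.0750); α = Δx/Fx = (-11/20) / (-11/4) = 1/5
check: Δy/Fy = (3/40) / (3/8) = 1/5 ✓

α = 1/5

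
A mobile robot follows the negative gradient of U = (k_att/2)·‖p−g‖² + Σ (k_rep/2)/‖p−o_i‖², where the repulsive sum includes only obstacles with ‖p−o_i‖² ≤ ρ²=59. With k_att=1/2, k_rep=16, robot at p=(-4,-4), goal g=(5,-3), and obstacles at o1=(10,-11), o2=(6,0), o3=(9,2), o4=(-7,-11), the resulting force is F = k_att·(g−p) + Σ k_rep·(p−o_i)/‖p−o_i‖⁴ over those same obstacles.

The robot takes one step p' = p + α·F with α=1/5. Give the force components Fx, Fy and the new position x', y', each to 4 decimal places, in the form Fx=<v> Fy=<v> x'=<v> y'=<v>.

Fx=4.5143 Fy=0.5333 x'=-3.0971 y'=-3.8933

F_att = 1/2·(g−p) = 1/2·(9,1) = (4.5000,0.5000)
o1: d²=245 > ρ²=59 → inactive
o2: d²=116 > ρ²=59 → inactive
o3: d²=205 > ρ²=59 → inactive
o4: d²=58 ≤ ρ²=59; F_rep = 16·(3,7)/58² = (0.0143,0.0333)
F = F_att + ΣF_rep = (4.5143,0.5333)
p' = p + 1/5·F = (-3.0971,-3.8933)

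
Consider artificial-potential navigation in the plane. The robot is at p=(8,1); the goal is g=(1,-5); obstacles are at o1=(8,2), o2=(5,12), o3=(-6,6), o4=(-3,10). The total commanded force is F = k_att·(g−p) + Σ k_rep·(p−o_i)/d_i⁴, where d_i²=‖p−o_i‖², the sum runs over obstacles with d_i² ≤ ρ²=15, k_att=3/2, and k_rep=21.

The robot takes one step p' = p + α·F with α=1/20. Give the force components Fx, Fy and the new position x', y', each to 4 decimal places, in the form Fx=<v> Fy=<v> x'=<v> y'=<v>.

Fx=-10.5000 Fy=-30.0000 x'=7.4750 y'=-0.5000

F_att = 3/2·(g−p) = 3/2·(-7,-6) = (-10.5000,-9.0000)
o1: d²=1 ≤ ρ²=15; F_rep = 21·(0,-1)/1² = (0.0000,-21.0000)
o2: d²=130 > ρ²=15 → inactive
o3: d²=221 > ρ²=15 → inactive
o4: d²=202 > ρ²=15 → inactive
F = F_att + ΣF_rep = (-10.5000,-30.0000)
p' = p + 1/20·F = (7.4750,-0.5000)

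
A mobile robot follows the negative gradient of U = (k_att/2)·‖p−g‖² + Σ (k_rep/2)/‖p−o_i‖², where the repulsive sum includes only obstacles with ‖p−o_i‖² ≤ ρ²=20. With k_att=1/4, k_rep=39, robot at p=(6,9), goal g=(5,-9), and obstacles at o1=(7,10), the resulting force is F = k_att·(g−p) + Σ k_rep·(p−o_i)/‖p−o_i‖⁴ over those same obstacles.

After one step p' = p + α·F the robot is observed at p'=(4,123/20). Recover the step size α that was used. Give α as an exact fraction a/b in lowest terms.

F_att = 1/4·(g−p) = 1/4·(-1,-18) = (-0.2500,-4.5000)
o1: d²=2 ≤ ρ²=20; F_rep = 39·(-1,-1)/2² = (-9.7500,-9.7500)
F = F_att + ΣF_rep = (-10.0000,-14.2500)
Δp = p'−p = (-2.0000,-2.8500); α = Δx/Fx = (-2) / (-10) = 1/5
check: Δy/Fy = (-57/20) / (-57/4) = 1/5 ✓

α = 1/5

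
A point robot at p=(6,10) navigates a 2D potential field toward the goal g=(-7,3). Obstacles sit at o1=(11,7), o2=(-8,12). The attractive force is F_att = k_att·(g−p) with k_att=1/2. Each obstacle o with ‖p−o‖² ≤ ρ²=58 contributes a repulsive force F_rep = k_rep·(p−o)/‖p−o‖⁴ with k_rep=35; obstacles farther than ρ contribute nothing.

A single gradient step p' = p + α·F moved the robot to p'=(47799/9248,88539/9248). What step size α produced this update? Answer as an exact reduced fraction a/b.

α = 1/8

F_att = 1/2·(g−p) = 1/2·(-13,-7) = (-6.5000,-3.5000)
o1: d²=34 ≤ ρ²=58; F_rep = 35·(-5,3)/34² = (-0.1514,0.0908)
o2: d²=200 > ρ²=58 → inactive
F = F_att + ΣF_rep = (-6.6514,-3.4092)
Δp = p'−p = (-0.8314,-0.4261); α = Δx/Fx = (-7689/9248) / (-7689/1156) = 1/8
check: Δy/Fy = (-3941/9248) / (-3941/1156) = 1/8 ✓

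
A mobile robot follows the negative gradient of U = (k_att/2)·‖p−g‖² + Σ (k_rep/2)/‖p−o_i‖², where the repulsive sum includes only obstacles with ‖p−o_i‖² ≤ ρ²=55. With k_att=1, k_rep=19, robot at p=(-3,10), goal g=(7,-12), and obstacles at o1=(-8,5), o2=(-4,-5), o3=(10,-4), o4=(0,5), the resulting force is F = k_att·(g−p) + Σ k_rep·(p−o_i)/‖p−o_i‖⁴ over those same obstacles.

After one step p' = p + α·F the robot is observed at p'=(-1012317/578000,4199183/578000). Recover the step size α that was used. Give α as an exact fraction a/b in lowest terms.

F_att = 1·(g−p) = 1·(10,-22) = (10.0000,-22.0000)
o1: d²=50 ≤ ρ²=55; F_rep = 19·(5,5)/50² = (0.0380,0.0380)
o2: d²=226 > ρ²=55 → inactive
o3: d²=365 > ρ²=55 → inactive
o4: d²=34 ≤ ρ²=55; F_rep = 19·(-3,5)/34² = (-0.0493,0.0822)
F = F_att + ΣF_rep = (9.9887,-21.8798)
Δp = p'−p = (1.2486,-2.7350); α = Δx/Fx = (721683/578000) / (721683/72250) = 1/8
check: Δy/Fy = (-1580817/578000) / (-1580817/72250) = 1/8 ✓

α = 1/8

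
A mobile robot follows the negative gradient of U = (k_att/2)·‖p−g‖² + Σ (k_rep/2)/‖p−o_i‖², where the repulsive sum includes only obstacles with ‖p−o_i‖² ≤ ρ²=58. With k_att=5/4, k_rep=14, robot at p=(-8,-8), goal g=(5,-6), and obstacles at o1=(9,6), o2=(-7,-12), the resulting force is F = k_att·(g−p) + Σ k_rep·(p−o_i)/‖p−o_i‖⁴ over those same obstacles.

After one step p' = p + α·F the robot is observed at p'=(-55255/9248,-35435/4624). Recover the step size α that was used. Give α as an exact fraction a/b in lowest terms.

F_att = 5/4·(g−p) = 5/4·(13,2) = (16.2500,2.5000)
o1: d²=485 > ρ²=58 → inactive
o2: d²=17 ≤ ρ²=58; F_rep = 14·(-1,4)/17² = (-0.0484,0.1938)
F = F_att + ΣF_rep = (16.2016,2.6938)
Δp = p'−p = (2.0252,0.3367); α = Δx/Fx = (18729/9248) / (18729/1156) = 1/8
check: Δy/Fy = (1557/4624) / (1557/578) = 1/8 ✓

α = 1/8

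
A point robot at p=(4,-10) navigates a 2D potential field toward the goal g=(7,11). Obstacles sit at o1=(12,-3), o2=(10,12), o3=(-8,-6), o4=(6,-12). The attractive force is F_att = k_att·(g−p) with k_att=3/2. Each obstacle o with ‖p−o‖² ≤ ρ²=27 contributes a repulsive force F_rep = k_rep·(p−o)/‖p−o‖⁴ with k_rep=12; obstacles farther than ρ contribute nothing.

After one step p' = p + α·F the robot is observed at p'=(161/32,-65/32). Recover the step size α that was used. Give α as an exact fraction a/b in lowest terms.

α = 1/4

F_att = 3/2·(g−p) = 3/2·(3,21) = (4.5000,31.5000)
o1: d²=113 > ρ²=27 → inactive
o2: d²=520 > ρ²=27 → inactive
o3: d²=160 > ρ²=27 → inactive
o4: d²=8 ≤ ρ²=27; F_rep = 12·(-2,2)/8² = (-0.3750,0.3750)
F = F_att + ΣF_rep = (4.1250,31.8750)
Δp = p'−p = (1.0312,7.9688); α = Δx/Fx = (33/32) / (33/8) = 1/4
check: Δy/Fy = (255/32) / (255/8) = 1/4 ✓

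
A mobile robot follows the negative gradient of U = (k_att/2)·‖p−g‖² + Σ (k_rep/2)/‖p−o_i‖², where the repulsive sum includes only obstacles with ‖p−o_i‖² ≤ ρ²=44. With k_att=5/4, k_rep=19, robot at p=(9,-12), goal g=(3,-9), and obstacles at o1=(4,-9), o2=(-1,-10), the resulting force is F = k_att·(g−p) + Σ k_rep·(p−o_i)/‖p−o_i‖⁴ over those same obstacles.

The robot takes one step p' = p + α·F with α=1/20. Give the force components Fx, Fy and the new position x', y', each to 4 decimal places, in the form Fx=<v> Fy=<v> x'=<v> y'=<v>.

F_att = 5/4·(g−p) = 5/4·(-6,3) = (-7.5000,3.7500)
o1: d²=34 ≤ ρ²=44; F_rep = 19·(5,-3)/34² = (0.0822,-0.0493)
o2: d²=104 > ρ²=44 → inactive
F = F_att + ΣF_rep = (-7.4178,3.7007)
p' = p + 1/20·F = (8.6291,-11.8150)

Fx=-7.4178 Fy=3.7007 x'=8.6291 y'=-11.8150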